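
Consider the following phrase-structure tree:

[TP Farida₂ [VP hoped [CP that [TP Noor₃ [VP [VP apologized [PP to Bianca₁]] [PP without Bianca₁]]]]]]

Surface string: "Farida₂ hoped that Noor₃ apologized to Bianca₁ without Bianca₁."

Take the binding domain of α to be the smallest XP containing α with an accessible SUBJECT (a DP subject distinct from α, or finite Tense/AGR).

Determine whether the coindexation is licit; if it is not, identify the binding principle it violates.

grammatical

The two coindexed NPs are *Bianca₁* and *Bianca₁*.
*Bianca₁* is an R-expression; no coindexed NP c-commands it, so Principle C holds.
*Bianca₁* is an R-expression; *Bianca₁* does not c-command it, and no other NP shares its index, so Principle C is satisfied.
All principles are respected.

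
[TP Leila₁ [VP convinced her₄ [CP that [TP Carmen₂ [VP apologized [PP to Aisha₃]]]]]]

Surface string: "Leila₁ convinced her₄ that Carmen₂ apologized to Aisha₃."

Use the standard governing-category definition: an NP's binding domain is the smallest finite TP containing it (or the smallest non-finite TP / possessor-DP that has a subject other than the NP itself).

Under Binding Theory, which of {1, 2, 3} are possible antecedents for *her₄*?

none

*her* is a pronoun, so Principle B applies: it must be free in its binding domain.
Binding domain of *her₄*: the matrix TP, whose subject is Leila₁.
*Leila₁* c-commands the pronoun within its binding domain → coindexation would violate Principle B.
*Carmen₂*: the pronoun c-commands this R-expression → coindexation would violate Principle C on *Carmen₂*.
*Aisha₃*: the pronoun c-commands this R-expression → coindexation would violate Principle C on *Aisha₃*.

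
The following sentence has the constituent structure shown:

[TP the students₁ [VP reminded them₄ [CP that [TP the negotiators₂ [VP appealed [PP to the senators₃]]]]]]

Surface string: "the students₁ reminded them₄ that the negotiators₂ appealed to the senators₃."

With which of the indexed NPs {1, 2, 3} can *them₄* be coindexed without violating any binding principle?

none

*them* is a pronoun, so Principle B applies: it must be free in its binding domain.
Binding domain of *them₄*: the matrix TP, whose subject is the students₁.
*the students₁* c-commands the pronoun within its binding domain → coindexation would violate Principle B.
*the negotiators₂*: the pronoun c-commands this R-expression → coindexation would violate Principle C on *the negotiators₂*.
*the senators₃*: the pronoun c-commands this R-expression → coindexation would violate Principle C on *the senators₃*.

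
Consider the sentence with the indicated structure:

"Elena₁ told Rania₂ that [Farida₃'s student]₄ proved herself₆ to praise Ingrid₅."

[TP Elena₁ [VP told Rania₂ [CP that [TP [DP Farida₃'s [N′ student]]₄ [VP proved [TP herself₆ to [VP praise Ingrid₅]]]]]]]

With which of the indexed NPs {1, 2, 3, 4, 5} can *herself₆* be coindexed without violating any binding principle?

{4}

*herself* is an anaphor, so Principle A applies: it must be bound in its binding domain.
Binding domain of *herself₆*: the embedded TP, whose subject is [Farida₃'s student]₄.
*Elena₁* c-commands the anaphor but is outside its binding domain → cannot satisfy Principle A.
*Rania₂* c-commands the anaphor but is outside its binding domain → cannot satisfy Principle A.
*Farida₃* does not c-command the anaphor → cannot bind it.
*[Farida₃'s student]₄* c-commands the anaphor within its binding domain → licit binder.
*Ingrid₅* does not c-command the anaphor → cannot bind it.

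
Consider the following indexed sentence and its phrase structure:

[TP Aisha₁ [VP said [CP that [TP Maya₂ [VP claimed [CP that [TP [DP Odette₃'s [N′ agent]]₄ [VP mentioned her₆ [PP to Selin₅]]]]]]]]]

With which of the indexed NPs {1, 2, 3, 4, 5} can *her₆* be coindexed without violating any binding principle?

*her* is a pronoun, so Principle B applies: it must be free in its binding domain.
Binding domain of *her₆*: the embedded TP, whose subject is [Odette₃'s agent]₄.
*Aisha₁* c-commands the pronoun but from outside its binding domain, and is not c-commanded by it → coindexation permitted.
*Maya₂* c-commands the pronoun but from outside its binding domain, and is not c-commanded by it → coindexation permitted.
*Odette₃* and the pronoun do not c-command one another → neither Principle B nor Principle C is at stake; coindexation permitted.
*[Odette₃'s agent]₄* c-commands the pronoun within its binding domain → coindexation would violate Principle B.
*Selin₅*: the pronoun c-commands this R-expression → coindexation would violate Principle C on *Selin₅*.

{1, 2, 3}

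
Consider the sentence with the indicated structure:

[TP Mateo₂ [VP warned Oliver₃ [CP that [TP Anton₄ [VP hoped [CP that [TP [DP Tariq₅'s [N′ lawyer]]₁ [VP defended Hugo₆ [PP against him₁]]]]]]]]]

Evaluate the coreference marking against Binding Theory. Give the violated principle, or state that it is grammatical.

Principle B

The two coindexed NPs are *[Tariq₅'s lawyer]₁* and *him₁*.
*him₁* is a pronoun. Its binding domain is the embedded TP, whose subject is [Tariq₅'s lawyer]₁.
*[Tariq₅'s lawyer]₁* c-commands it within that domain and carries the same index.
The pronoun is locally bound → Principle B violation.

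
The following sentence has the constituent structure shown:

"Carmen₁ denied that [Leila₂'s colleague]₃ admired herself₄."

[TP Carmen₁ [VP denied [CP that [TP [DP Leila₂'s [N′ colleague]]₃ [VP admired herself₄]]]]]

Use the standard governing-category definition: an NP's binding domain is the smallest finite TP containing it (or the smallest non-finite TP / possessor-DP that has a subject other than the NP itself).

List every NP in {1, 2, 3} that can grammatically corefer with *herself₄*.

*herself* is an anaphor, so Principle A applies: it must be bound in its binding domain.
Binding domain of *herself₄*: the embedded TP, whose subject is [Leila₂'s colleague]₃.
*Carmen₁* c-commands the anaphor but is outside its binding domain → cannot satisfy Principle A.
*Leila₂* does not c-command the anaphor → cannot bind it.
*[Leila₂'s colleague]₃* c-commands the anaphor within its binding domain → licit binder.

{3}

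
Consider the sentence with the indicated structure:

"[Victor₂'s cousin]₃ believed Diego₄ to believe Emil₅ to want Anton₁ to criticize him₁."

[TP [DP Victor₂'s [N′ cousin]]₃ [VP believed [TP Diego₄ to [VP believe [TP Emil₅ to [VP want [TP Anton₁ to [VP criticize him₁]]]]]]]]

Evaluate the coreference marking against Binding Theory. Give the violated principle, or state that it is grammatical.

Principle B

The two coindexed NPs are *Anton₁* and *him₁*.
*him₁* is a pronoun. Its binding domain is the embedded TP, whose subject is Anton₁.
*Anton₁* c-commands it within that domain and carries the same index.
The pronoun is locally bound → Principle B violation.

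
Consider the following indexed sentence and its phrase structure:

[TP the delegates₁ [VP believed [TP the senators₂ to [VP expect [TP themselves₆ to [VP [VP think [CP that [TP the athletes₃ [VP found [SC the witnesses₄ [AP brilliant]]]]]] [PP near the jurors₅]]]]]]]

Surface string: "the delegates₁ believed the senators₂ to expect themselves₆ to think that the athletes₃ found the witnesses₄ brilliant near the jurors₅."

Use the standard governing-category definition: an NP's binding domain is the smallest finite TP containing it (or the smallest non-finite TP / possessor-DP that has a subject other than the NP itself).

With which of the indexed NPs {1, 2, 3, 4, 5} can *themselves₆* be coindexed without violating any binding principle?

{2}

*themselves* is an anaphor, so Principle A applies: it must be bound in its binding domain.
Binding domain of *themselves₆*: the embedded TP, whose subject is the senators₂.
*the delegates₁* c-commands the anaphor but is outside its binding domain → cannot satisfy Principle A.
*the senators₂* c-commands the anaphor within its binding domain → licit binder.
*the athletes₃* does not c-command the anaphor → cannot bind it.
*the witnesses₄* does not c-command the anaphor → cannot bind it.
*the jurors₅* does not c-command the anaphor → cannot bind it.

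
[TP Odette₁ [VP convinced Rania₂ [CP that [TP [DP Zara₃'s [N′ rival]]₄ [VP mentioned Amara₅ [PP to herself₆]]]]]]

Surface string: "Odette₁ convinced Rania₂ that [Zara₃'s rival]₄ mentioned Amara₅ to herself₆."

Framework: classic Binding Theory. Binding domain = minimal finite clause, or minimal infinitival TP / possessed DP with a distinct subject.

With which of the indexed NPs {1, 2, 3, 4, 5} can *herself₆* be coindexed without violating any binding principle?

*herself* is an anaphor, so Principle A applies: it must be bound in its binding domain.
Binding domain of *herself₆*: the embedded TP, whose subject is [Zara₃'s rival]₄.
*Odette₁* c-commands the anaphor but is outside its binding domain → cannot satisfy Principle A.
*Rania₂* c-commands the anaphor but is outside its binding domain → cannot satisfy Principle A.
*Zara₃* does not c-command the anaphor → cannot bind it.
*[Zara₃'s rival]₄* c-commands the anaphor within its binding domain → licit binder.
*Amara₅* c-commands the anaphor within its binding domain → licit binder.

{4, 5}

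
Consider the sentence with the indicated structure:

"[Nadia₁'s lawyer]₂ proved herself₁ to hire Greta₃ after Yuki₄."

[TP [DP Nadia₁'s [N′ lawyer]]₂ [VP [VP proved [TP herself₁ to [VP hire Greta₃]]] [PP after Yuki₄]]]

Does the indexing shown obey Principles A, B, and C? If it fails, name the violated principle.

The two coindexed NPs are *Nadia₁* and *herself₁*.
*herself₁* is an anaphor. Principle A requires it to be bound within its binding domain — the matrix TP, whose subject is [Nadia₁'s lawyer]₂.
Within that domain it is c-commanded by *[Nadia₁'s lawyer]₂*, which does not share its index.
*Nadia₁* does not c-command the anaphor at all.
The anaphor is unbound in its domain → Principle A violation.

Principle A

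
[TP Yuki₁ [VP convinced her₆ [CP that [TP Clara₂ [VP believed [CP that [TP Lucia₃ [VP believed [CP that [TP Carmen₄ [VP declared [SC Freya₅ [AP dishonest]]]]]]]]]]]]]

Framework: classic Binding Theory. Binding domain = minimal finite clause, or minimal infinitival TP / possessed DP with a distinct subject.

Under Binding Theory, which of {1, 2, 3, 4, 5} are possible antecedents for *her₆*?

*her* is a pronoun, so Principle B applies: it must be free in its binding domain.
Binding domain of *her₆*: the matrix TP, whose subject is Yuki₁.
*Yuki₁* c-commands the pronoun within its binding domain → coindexation would violate Principle B.
*Clara₂*: the pronoun c-commands this R-expression → coindexation would violate Principle C on *Clara₂*.
*Lucia₃*: the pronoun c-commands this R-expression → coindexation would violate Principle C on *Lucia₃*.
*Carmen₄*: the pronoun c-commands this R-expression → coindexation would violate Principle C on *Carmen₄*.
*Freya₅*: the pronoun c-commands this R-expression → coindexation would violate Principle C on *Freya₅*.

none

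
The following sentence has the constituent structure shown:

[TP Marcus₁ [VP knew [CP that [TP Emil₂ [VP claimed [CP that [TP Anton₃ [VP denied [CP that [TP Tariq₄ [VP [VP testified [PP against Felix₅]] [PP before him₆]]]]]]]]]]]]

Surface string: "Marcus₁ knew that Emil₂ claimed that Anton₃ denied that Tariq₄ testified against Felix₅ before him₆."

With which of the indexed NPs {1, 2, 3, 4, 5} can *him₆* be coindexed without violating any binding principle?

{1, 2, 3, 5}

*him* is a pronoun, so Principle B applies: it must be free in its binding domain.
Binding domain of *him₆*: the embedded TP, whose subject is Tariq₄.
*Marcus₁* c-commands the pronoun but from outside its binding domain, and is not c-commanded by it → coindexation permitted.
*Emil₂* c-commands the pronoun but from outside its binding domain, and is not c-commanded by it → coindexation permitted.
*Anton₃* c-commands the pronoun but from outside its binding domain, and is not c-commanded by it → coindexation permitted.
*Tariq₄* c-commands the pronoun within its binding domain → coindexation would violate Principle B.
*Felix₅* and the pronoun do not c-command one another → neither Principle B nor Principle C is at stake; coindexation permitted.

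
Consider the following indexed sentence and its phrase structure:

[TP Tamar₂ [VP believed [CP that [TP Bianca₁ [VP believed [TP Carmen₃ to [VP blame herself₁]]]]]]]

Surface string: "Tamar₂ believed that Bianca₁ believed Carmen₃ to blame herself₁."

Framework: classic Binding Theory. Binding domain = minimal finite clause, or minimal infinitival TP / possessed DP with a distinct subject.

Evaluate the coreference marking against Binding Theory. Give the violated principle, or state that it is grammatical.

Principle A

The two coindexed NPs are *Bianca₁* and *herself₁*.
*herself₁* is an anaphor. Principle A requires it to be bound within its binding domain — the embedded TP, whose subject is Carmen₃.
Within that domain it is c-commanded by *Carmen₃*, which does not share its index.
*Bianca₁* does c-command the anaphor, but from outside its binding domain.
The anaphor is unbound in its domain → Principle A violation.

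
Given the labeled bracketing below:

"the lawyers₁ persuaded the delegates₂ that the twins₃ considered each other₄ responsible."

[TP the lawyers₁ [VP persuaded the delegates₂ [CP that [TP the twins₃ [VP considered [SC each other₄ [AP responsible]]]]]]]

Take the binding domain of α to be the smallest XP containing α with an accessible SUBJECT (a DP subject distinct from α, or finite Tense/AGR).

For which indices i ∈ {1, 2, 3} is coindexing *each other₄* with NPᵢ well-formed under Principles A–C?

*each other* is an anaphor, so Principle A applies: it must be bound in its binding domain.
Binding domain of *each other₄*: the embedded TP, whose subject is the twins₃.
*the lawyers₁* c-commands the anaphor but is outside its binding domain → cannot satisfy Principle A.
*the delegates₂* c-commands the anaphor but is outside its binding domain → cannot satisfy Principle A.
*the twins₃* c-commands the anaphor within its binding domain → licit binder.

{3}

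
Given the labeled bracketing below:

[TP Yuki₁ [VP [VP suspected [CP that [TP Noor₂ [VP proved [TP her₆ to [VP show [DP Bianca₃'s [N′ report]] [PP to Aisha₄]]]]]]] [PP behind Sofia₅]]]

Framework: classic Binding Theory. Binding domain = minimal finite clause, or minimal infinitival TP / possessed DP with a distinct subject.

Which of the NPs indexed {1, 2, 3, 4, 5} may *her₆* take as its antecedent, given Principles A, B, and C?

*her* is a pronoun, so Principle B applies: it must be free in its binding domain.
Binding domain of *her₆*: the embedded TP, whose subject is Noor₂.
*Yuki₁* c-commands the pronoun but from outside its binding domain, and is not c-commanded by it → coindexation permitted.
*Noor₂* c-commands the pronoun within its binding domain → coindexation would violate Principle B.
*Bianca₃*: the pronoun c-commands this R-expression → coindexation would violate Principle C on *Bianca₃*.
*Aisha₄*: the pronoun c-commands this R-expression → coindexation would violate Principle C on *Aisha₄*.
*Sofia₅* and the pronoun do not c-command one another → neither Principle B nor Principle C is at stake; coindexation permitted.

{1, 5}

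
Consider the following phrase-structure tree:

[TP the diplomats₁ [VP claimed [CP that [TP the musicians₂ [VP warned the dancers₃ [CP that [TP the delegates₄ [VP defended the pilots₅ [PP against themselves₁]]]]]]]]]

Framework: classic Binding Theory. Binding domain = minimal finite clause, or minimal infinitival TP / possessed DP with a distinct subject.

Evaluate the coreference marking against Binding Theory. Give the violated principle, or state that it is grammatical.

The two coindexed NPs are *the diplomats₁* and *themselves₁*.
*themselves₁* is an anaphor. Principle A requires it to be bound within its binding domain — the embedded TP, whose subject is the delegates₄.
Within that domain it is c-commanded by *the delegates₄*, *the pilots₅*, none of which share its index.
*the diplomats₁* does c-command the anaphor, but from outside its binding domain.
The anaphor is unbound in its domain → Principle A violation.

Principle A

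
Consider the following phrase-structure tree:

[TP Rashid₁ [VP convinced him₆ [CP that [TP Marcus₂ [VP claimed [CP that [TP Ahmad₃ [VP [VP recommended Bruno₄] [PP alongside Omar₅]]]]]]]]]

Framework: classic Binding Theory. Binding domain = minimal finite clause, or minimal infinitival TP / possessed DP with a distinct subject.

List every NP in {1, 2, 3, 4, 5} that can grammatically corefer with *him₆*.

none

*him* is a pronoun, so Principle B applies: it must be free in its binding domain.
Binding domain of *him₆*: the matrix TP, whose subject is Rashid₁.
*Rashid₁* c-commands the pronoun within its binding domain → coindexation would violate Principle B.
*Marcus₂*: the pronoun c-commands this R-expression → coindexation would violate Principle C on *Marcus₂*.
*Ahmad₃*: the pronoun c-commands this R-expression → coindexation would violate Principle C on *Ahmad₃*.
*Bruno₄*: the pronoun c-commands this R-expression → coindexation would violate Principle C on *Bruno₄*.
*Omar₅*: the pronoun c-commands this R-expression → coindexation would violate Principle C on *Omar₅*.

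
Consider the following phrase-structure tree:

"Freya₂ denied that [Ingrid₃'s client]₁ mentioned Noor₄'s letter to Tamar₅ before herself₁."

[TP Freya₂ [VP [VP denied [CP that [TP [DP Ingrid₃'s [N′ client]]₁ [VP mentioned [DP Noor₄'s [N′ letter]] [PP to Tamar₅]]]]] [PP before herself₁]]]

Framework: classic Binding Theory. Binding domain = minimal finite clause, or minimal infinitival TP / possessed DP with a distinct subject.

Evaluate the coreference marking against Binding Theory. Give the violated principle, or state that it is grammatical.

The two coindexed NPs are *[Ingrid₃'s client]₁* and *herself₁*.
*herself₁* is an anaphor. Principle A requires it to be bound within its binding domain — the matrix TP, whose subject is Freya₂.
Within that domain it is c-commanded by *Freya₂*, which does not share its index.
*[Ingrid₃'s client]₁* does not c-command the anaphor at all.
The anaphor is unbound in its domain → Principle A violation.

Principle A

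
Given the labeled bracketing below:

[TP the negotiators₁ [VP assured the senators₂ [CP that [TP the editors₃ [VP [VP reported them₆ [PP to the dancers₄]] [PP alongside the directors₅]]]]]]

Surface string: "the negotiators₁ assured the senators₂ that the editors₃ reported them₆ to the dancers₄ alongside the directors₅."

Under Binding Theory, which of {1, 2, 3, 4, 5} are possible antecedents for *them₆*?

*them* is a pronoun, so Principle B applies: it must be free in its binding domain.
Binding domain of *them₆*: the embedded TP, whose subject is the editors₃.
*the negotiators₁* c-commands the pronoun but from outside its binding domain, and is not c-commanded by it → coindexation permitted.
*the senators₂* c-commands the pronoun but from outside its binding domain, and is not c-commanded by it → coindexation permitted.
*the editors₃* c-commands the pronoun within its binding domain → coindexation would violate Principle B.
*the dancers₄*: the pronoun c-commands this R-expression → coindexation would violate Principle C on *the dancers₄*.
*the directors₅* and the pronoun do not c-command one another → neither Principle B nor Principle C is at stake; coindexation permitted.

{1, 2, 5}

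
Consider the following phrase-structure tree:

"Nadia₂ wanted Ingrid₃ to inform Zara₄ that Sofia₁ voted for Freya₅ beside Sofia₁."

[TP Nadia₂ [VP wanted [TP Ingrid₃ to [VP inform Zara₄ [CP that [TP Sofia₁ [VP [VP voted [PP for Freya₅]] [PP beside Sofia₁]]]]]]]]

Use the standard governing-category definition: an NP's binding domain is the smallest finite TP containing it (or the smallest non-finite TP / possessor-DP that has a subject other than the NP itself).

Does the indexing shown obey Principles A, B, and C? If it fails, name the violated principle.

The two coindexed NPs are *Sofia₁* (the lower occurrence) and *Sofia₁* (the higher occurrence).
*Sofia₁* (the lower occurrence) is an R-expression. Principle C requires it to be free everywhere.
*Sofia₁* (the higher occurrence) c-commands it and carries the same index.
The R-expression is bound → Principle C violation.

Principle C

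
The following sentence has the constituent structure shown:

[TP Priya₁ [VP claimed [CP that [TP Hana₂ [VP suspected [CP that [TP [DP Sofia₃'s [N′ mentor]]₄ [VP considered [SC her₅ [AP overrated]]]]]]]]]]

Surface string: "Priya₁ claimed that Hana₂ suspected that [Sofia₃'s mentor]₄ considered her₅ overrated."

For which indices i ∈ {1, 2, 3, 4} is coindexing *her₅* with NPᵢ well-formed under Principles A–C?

*her* is a pronoun, so Principle B applies: it must be free in its binding domain.
Binding domain of *her₅*: the embedded TP, whose subject is [Sofia₃'s mentor]₄.
*Priya₁* c-commands the pronoun but from outside its binding domain, and is not c-commanded by it → coindexation permitted.
*Hana₂* c-commands the pronoun but from outside its binding domain, and is not c-commanded by it → coindexation permitted.
*Sofia₃* and the pronoun do not c-command one another → neither Principle B nor Principle C is at stake; coindexation permitted.
*[Sofia₃'s mentor]₄* c-commands the pronoun within its binding domain → coindexation would violate Principle B.

{1, 2, 3}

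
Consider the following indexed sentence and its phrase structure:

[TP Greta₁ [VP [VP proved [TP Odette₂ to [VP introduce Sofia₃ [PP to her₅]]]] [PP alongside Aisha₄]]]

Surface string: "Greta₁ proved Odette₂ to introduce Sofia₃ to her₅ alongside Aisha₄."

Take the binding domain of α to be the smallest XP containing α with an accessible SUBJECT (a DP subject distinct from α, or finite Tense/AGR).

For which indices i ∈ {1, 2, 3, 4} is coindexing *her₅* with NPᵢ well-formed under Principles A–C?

*her* is a pronoun, so Principle B applies: it must be free in its binding domain.
Binding domain of *her₅*: the embedded TP, whose subject is Odette₂.
*Greta₁* c-commands the pronoun but from outside its binding domain, and is not c-commanded by it → coindexation permitted.
*Odette₂* c-commands the pronoun within its binding domain → coindexation would violate Principle B.
*Sofia₃* c-commands the pronoun within its binding domain → coindexation would violate Principle B.
*Aisha₄* and the pronoun do not c-command one another → neither Principle B nor Principle C is at stake; coindexation permitted.

{1, 4}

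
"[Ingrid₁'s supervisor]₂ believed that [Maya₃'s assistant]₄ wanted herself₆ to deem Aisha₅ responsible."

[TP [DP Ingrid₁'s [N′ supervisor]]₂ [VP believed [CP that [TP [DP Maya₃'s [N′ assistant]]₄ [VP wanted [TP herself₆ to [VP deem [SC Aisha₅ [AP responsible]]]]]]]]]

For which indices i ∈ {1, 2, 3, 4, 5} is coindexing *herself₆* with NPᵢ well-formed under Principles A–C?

{4}

*herself* is an anaphor, so Principle A applies: it must be bound in its binding domain.
Binding domain of *herself₆*: the embedded TP, whose subject is [Maya₃'s assistant]₄.
*Ingrid₁* does not c-command the anaphor → cannot bind it.
*[Ingrid₁'s supervisor]₂* c-commands the anaphor but is outside its binding domain → cannot satisfy Principle A.
*Maya₃* does not c-command the anaphor → cannot bind it.
*[Maya₃'s assistant]₄* c-commands the anaphor within its binding domain → licit binder.
*Aisha₅* does not c-command the anaphor → cannot bind it.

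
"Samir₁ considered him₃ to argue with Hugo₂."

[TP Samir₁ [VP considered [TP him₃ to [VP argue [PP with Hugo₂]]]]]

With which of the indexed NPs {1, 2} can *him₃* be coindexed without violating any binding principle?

none

*him* is a pronoun, so Principle B applies: it must be free in its binding domain.
Binding domain of *him₃*: the matrix TP, whose subject is Samir₁.
*Samir₁* c-commands the pronoun within its binding domain → coindexation would violate Principle B.
*Hugo₂*: the pronoun c-commands this R-expression → coindexation would violate Principle C on *Hugo₂*.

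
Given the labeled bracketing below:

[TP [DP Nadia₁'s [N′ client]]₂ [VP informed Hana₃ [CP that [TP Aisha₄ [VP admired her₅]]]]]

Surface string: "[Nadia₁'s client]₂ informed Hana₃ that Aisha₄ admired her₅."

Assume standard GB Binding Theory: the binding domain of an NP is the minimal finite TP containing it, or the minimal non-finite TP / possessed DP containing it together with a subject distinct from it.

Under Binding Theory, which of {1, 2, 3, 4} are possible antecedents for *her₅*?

*her* is a pronoun, so Principle B applies: it must be free in its binding domain.
Binding domain of *her₅*: the embedded TP, whose subject is Aisha₄.
*Nadia₁* and the pronoun do not c-command one another → neither Principle B nor Principle C is at stake; coindexation permitted.
*[Nadia₁'s client]₂* c-commands the pronoun but from outside its binding domain, and is not c-commanded by it → coindexation permitted.
*Hana₃* c-commands the pronoun but from outside its binding domain, and is not c-commanded by it → coindexation permitted.
*Aisha₄* c-commands the pronoun within its binding domain → coindexation would violate Principle B.

{1, 2, 3}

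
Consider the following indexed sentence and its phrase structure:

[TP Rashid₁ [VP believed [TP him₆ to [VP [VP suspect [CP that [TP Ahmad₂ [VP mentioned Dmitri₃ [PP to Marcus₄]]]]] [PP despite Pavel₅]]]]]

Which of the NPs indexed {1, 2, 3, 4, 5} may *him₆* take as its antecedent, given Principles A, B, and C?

*him* is a pronoun, so Principle B applies: it must be free in its binding domain.
Binding domain of *him₆*: the matrix TP, whose subject is Rashid₁.
*Rashid₁* c-commands the pronoun within its binding domain → coindexation would violate Principle B.
*Ahmad₂*: the pronoun c-commands this R-expression → coindexation would violate Principle C on *Ahmad₂*.
*Dmitri₃*: the pronoun c-commands this R-expression → coindexation would violate Principle C on *Dmitri₃*.
*Marcus₄*: the pronoun c-commands this R-expression → coindexation would violate Principle C on *Marcus₄*.
*Pavel₅*: the pronoun c-commands this R-expression → coindexation would violate Principle C on *Pavel₅*.

none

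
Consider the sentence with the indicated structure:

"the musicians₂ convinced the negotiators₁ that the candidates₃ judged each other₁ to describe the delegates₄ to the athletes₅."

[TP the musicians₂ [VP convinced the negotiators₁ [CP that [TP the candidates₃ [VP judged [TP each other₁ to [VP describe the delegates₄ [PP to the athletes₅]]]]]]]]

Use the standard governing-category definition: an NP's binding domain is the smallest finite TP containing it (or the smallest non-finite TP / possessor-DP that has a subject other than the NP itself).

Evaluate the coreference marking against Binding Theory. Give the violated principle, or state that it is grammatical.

The two coindexed NPs are *the negotiators₁* and *each other₁*.
*each other₁* is an anaphor. Principle A requires it to be bound within its binding domain — the embedded TP, whose subject is the candidates₃.
Within that domain it is c-commanded by *the candidates₃*, which does not share its index.
*the negotiators₁* does c-command the anaphor, but from outside its binding domain.
The anaphor is unbound in its domain → Principle A violation.

Principle A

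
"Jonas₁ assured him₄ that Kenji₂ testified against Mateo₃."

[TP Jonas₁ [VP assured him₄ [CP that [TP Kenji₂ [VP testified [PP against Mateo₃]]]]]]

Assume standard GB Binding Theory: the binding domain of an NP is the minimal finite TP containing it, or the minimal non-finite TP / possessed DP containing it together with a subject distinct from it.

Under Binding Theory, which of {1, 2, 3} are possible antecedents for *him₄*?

*him* is a pronoun, so Principle B applies: it must be free in its binding domain.
Binding domain of *him₄*: the matrix TP, whose subject is Jonas₁.
*Jonas₁* c-commands the pronoun within its binding domain → coindexation would violate Principle B.
*Kenji₂*: the pronoun c-commands this R-expression → coindexation would violate Principle C on *Kenji₂*.
*Mateo₃*: the pronoun c-commands this R-expression → coindexation would violate Principle C on *Mateo₃*.

none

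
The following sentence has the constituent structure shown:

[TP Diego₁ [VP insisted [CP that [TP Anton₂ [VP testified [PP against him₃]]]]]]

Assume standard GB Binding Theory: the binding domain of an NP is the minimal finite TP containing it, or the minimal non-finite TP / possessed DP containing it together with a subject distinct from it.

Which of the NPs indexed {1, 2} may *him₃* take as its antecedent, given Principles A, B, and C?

{1}

*him* is a pronoun, so Principle B applies: it must be free in its binding domain.
Binding domain of *him₃*: the embedded TP, whose subject is Anton₂.
*Diego₁* c-commands the pronoun but from outside its binding domain, and is not c-commanded by it → coindexation permitted.
*Anton₂* c-commands the pronoun within its binding domain → coindexation would violate Principle B.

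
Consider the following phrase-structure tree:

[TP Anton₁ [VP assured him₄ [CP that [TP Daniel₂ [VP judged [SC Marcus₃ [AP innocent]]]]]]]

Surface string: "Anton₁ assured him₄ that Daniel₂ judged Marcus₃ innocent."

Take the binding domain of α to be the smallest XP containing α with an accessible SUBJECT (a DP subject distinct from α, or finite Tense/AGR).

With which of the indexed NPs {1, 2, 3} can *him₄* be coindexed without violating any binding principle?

none

*him* is a pronoun, so Principle B applies: it must be free in its binding domain.
Binding domain of *him₄*: the matrix TP, whose subject is Anton₁.
*Anton₁* c-commands the pronoun within its binding domain → coindexation would violate Principle B.
*Daniel₂*: the pronoun c-commands this R-expression → coindexation would violate Principle C on *Daniel₂*.
*Marcus₃*: the pronoun c-commands this R-expression → coindexation would violate Principle C on *Marcus₃*.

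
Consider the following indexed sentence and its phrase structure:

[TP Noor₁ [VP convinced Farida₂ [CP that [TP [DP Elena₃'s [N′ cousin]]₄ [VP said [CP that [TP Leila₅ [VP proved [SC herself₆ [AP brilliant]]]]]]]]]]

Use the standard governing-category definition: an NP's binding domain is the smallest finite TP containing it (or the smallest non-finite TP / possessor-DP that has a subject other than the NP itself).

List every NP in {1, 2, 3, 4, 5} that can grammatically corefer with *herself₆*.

{5}

*herself* is an anaphor, so Principle A applies: it must be bound in its binding domain.
Binding domain of *herself₆*: the embedded TP, whose subject is Leila₅.
*Noor₁* c-commands the anaphor but is outside its binding domain → cannot satisfy Principle A.
*Farida₂* c-commands the anaphor but is outside its binding domain → cannot satisfy Principle A.
*Elena₃* does not c-command the anaphor → cannot bind it.
*[Elena₃'s cousin]₄* c-commands the anaphor but is outside its binding domain → cannot satisfy Principle A.
*Leila₅* c-commands the anaphor within its binding domain → licit binder.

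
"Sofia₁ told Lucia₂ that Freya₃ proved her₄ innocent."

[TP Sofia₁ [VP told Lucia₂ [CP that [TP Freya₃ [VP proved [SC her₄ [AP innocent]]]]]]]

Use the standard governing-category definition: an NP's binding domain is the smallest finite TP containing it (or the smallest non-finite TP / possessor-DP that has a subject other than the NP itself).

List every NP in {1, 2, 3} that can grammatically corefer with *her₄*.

{1, 2}

*her* is a pronoun, so Principle B applies: it must be free in its binding domain.
Binding domain of *her₄*: the embedded TP, whose subject is Freya₃.
*Sofia₁* c-commands the pronoun but from outside its binding domain, and is not c-commanded by it → coindexation permitted.
*Lucia₂* c-commands the pronoun but from outside its binding domain, and is not c-commanded by it → coindexation permitted.
*Freya₃* c-commands the pronoun within its binding domain → coindexation would violate Principle B.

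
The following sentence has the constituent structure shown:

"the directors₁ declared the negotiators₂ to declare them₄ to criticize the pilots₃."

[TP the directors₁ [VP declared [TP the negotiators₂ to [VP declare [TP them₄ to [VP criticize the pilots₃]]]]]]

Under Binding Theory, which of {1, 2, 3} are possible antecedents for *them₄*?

*them* is a pronoun, so Principle B applies: it must be free in its binding domain.
Binding domain of *them₄*: the embedded TP, whose subject is the negotiators₂.
*the directors₁* c-commands the pronoun but from outside its binding domain, and is not c-commanded by it → coindexation permitted.
*the negotiators₂* c-commands the pronoun within its binding domain → coindexation would violate Principle B.
*the pilots₃*: the pronoun c-commands this R-expression → coindexation would violate Principle C on *the pilots₃*.

{1}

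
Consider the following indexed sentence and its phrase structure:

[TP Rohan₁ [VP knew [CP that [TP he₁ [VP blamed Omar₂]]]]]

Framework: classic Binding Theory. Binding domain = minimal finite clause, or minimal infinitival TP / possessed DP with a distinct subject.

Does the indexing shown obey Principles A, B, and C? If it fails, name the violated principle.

grammatical

The two coindexed NPs are *Rohan₁* and *he₁*.
*he₁* is a pronoun; nothing c-commands it within its binding domain (the embedded TP.), so Principle B holds trivially.
*Rohan₁* is an R-expression; *he₁* does not c-command it, and no other NP shares its index, so Principle C is satisfied.
All principles are respected.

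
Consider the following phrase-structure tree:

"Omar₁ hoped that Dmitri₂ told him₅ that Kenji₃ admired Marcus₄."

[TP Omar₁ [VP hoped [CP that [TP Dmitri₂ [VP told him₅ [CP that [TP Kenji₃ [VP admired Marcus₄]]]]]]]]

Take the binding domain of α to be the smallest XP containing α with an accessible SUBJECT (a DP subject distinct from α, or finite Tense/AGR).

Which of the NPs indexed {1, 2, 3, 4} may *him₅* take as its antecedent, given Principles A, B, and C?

*him* is a pronoun, so Principle B applies: it must be free in its binding domain.
Binding domain of *him₅*: the embedded TP, whose subject is Dmitri₂.
*Omar₁* c-commands the pronoun but from outside its binding domain, and is not c-commanded by it → coindexation permitted.
*Dmitri₂* c-commands the pronoun within its binding domain → coindexation would violate Principle B.
*Kenji₃*: the pronoun c-commands this R-expression → coindexation would violate Principle C on *Kenji₃*.
*Marcus₄*: the pronoun c-commands this R-expression → coindexation would violate Principle C on *Marcus₄*.

{1}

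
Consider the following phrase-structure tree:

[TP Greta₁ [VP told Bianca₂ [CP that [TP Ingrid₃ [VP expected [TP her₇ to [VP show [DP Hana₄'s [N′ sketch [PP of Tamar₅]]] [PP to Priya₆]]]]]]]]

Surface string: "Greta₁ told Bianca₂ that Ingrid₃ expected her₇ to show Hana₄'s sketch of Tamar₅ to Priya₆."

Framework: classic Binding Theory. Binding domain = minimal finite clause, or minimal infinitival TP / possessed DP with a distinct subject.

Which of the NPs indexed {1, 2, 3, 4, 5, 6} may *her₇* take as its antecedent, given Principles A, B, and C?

{1, 2}

*her* is a pronoun, so Principle B applies: it must be free in its binding domain.
Binding domain of *her₇*: the embedded TP, whose subject is Ingrid₃.
*Greta₁* c-commands the pronoun but from outside its binding domain, and is not c-commanded by it → coindexation permitted.
*Bianca₂* c-commands the pronoun but from outside its binding domain, and is not c-commanded by it → coindexation permitted.
*Ingrid₃* c-commands the pronoun within its binding domain → coindexation would violate Principle B.
*Hana₄*: the pronoun c-commands this R-expression → coindexation would violate Principle C on *Hana₄*.
*Tamar₅*: the pronoun c-commands this R-expression → coindexation would violate Principle C on *Tamar₅*.
*Priya₆*: the pronoun c-commands this R-expression → coindexation would violate Principle C on *Priya₆*.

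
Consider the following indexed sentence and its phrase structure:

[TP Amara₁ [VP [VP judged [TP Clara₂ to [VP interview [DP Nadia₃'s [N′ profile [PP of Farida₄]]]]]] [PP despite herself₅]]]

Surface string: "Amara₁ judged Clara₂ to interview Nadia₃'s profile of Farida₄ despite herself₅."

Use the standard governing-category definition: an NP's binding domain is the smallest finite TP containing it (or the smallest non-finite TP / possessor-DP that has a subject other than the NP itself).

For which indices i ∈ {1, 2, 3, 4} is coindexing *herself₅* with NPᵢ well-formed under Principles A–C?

*herself* is an anaphor, so Principle A applies: it must be bound in its binding domain.
Binding domain of *herself₅*: the matrix TP, whose subject is Amara₁.
*Amara₁* c-commands the anaphor within its binding domain → licit binder.
*Clara₂* does not c-command the anaphor → cannot bind it.
*Nadia₃* does not c-command the anaphor → cannot bind it.
*Farida₄* does not c-command the anaphor → cannot bind it.

{1}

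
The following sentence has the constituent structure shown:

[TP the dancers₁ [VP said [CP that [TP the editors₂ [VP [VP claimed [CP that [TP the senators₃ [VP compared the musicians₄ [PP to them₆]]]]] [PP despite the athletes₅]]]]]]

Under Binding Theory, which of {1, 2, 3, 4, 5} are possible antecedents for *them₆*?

*them* is a pronoun, so Principle B applies: it must be free in its binding domain.
Binding domain of *them₆*: the embedded TP, whose subject is the senators₃.
*the dancers₁* c-commands the pronoun but from outside its binding domain, and is not c-commanded by it → coindexation permitted.
*the editors₂* c-commands the pronoun but from outside its binding domain, and is not c-commanded by it → coindexation permitted.
*the senators₃* c-commands the pronoun within its binding domain → coindexation would violate Principle B.
*the musicians₄* c-commands the pronoun within its binding domain → coindexation would violate Principle B.
*the athletes₅* and the pronoun do not c-command one another → neither Principle B nor Principle C is at stake; coindexation permitted.

{1, 2, 5}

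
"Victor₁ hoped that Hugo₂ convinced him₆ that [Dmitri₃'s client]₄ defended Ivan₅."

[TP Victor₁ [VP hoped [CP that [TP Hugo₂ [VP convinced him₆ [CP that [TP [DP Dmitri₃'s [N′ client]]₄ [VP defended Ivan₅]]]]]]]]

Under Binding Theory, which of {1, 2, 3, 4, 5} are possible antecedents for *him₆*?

*him* is a pronoun, so Principle B applies: it must be free in its binding domain.
Binding domain of *him₆*: the embedded TP, whose subject is Hugo₂.
*Victor₁* c-commands the pronoun but from outside its binding domain, and is not c-commanded by it → coindexation permitted.
*Hugo₂* c-commands the pronoun within its binding domain → coindexation would violate Principle B.
*Dmitri₃*: the pronoun c-commands this R-expression → coindexation would violate Principle C on *Dmitri₃*.
*[Dmitri₃'s client]₄*: the pronoun c-commands this R-expression → coindexation would violate Principle C on *[Dmitri₃'s client]₄*.
*Ivan₅*: the pronoun c-commands this R-expression → coindexation would violate Principle C on *Ivan₅*.

{1}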